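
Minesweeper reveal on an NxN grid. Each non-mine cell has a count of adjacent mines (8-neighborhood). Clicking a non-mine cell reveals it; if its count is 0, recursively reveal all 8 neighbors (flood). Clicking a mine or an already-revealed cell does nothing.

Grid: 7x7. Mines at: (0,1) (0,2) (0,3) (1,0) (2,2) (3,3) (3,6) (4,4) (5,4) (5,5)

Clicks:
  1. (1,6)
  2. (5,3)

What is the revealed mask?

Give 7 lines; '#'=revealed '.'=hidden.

Click 1 (1,6) count=0: revealed 9 new [(0,4) (0,5) (0,6) (1,4) (1,5) (1,6) (2,4) (2,5) (2,6)] -> total=9
Click 2 (5,3) count=2: revealed 1 new [(5,3)] -> total=10

Answer: ....###
....###
....###
.......
.......
...#...
.......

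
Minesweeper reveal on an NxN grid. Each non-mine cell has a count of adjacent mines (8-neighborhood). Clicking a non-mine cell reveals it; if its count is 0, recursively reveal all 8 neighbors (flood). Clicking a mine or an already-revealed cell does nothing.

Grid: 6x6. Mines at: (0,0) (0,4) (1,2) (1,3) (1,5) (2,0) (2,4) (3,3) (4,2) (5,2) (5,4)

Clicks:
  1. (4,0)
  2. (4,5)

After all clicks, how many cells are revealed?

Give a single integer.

Answer: 7

Derivation:
Click 1 (4,0) count=0: revealed 6 new [(3,0) (3,1) (4,0) (4,1) (5,0) (5,1)] -> total=6
Click 2 (4,5) count=1: revealed 1 new [(4,5)] -> total=7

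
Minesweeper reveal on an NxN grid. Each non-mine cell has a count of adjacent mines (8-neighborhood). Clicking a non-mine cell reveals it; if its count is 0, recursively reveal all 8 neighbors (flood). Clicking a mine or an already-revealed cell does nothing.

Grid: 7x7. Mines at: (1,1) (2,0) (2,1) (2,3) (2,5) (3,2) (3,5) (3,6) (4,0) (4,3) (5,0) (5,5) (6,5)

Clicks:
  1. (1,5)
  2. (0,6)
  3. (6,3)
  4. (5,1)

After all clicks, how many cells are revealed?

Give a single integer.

Answer: 18

Derivation:
Click 1 (1,5) count=1: revealed 1 new [(1,5)] -> total=1
Click 2 (0,6) count=0: revealed 9 new [(0,2) (0,3) (0,4) (0,5) (0,6) (1,2) (1,3) (1,4) (1,6)] -> total=10
Click 3 (6,3) count=0: revealed 8 new [(5,1) (5,2) (5,3) (5,4) (6,1) (6,2) (6,3) (6,4)] -> total=18
Click 4 (5,1) count=2: revealed 0 new [(none)] -> total=18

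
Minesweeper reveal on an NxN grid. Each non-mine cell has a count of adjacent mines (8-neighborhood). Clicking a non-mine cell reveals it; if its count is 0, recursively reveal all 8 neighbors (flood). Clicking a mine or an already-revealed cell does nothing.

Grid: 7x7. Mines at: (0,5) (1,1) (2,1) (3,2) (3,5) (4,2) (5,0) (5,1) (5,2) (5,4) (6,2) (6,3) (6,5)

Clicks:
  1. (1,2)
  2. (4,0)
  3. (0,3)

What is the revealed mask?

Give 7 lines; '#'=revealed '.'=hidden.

Click 1 (1,2) count=2: revealed 1 new [(1,2)] -> total=1
Click 2 (4,0) count=2: revealed 1 new [(4,0)] -> total=2
Click 3 (0,3) count=0: revealed 8 new [(0,2) (0,3) (0,4) (1,3) (1,4) (2,2) (2,3) (2,4)] -> total=10

Answer: ..###..
..###..
..###..
.......
#......
.......
.......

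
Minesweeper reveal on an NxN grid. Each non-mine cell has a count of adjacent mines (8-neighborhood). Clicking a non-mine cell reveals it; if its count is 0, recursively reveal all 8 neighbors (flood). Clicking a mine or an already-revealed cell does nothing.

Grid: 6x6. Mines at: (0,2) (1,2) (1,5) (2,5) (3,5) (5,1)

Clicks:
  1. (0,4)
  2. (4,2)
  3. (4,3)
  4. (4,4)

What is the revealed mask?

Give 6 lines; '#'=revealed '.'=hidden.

Click 1 (0,4) count=1: revealed 1 new [(0,4)] -> total=1
Click 2 (4,2) count=1: revealed 1 new [(4,2)] -> total=2
Click 3 (4,3) count=0: revealed 23 new [(0,0) (0,1) (1,0) (1,1) (2,0) (2,1) (2,2) (2,3) (2,4) (3,0) (3,1) (3,2) (3,3) (3,4) (4,0) (4,1) (4,3) (4,4) (4,5) (5,2) (5,3) (5,4) (5,5)] -> total=25
Click 4 (4,4) count=1: revealed 0 new [(none)] -> total=25

Answer: ##..#.
##....
#####.
#####.
######
..####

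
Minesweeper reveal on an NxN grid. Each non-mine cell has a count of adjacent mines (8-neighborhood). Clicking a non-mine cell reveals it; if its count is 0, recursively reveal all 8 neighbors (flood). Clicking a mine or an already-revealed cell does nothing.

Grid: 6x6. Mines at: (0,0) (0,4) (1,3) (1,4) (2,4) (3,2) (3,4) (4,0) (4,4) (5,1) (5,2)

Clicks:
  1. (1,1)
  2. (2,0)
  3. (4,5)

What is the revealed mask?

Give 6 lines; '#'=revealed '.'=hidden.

Click 1 (1,1) count=1: revealed 1 new [(1,1)] -> total=1
Click 2 (2,0) count=0: revealed 5 new [(1,0) (2,0) (2,1) (3,0) (3,1)] -> total=6
Click 3 (4,5) count=2: revealed 1 new [(4,5)] -> total=7

Answer: ......
##....
##....
##....
.....#
......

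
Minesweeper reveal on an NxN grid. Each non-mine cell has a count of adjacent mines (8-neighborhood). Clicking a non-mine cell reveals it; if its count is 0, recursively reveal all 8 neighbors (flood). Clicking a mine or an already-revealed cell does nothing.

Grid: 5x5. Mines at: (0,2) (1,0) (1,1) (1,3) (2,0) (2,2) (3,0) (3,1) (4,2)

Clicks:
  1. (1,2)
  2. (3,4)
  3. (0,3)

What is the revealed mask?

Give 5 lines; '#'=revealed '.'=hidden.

Click 1 (1,2) count=4: revealed 1 new [(1,2)] -> total=1
Click 2 (3,4) count=0: revealed 6 new [(2,3) (2,4) (3,3) (3,4) (4,3) (4,4)] -> total=7
Click 3 (0,3) count=2: revealed 1 new [(0,3)] -> total=8

Answer: ...#.
..#..
...##
...##
...##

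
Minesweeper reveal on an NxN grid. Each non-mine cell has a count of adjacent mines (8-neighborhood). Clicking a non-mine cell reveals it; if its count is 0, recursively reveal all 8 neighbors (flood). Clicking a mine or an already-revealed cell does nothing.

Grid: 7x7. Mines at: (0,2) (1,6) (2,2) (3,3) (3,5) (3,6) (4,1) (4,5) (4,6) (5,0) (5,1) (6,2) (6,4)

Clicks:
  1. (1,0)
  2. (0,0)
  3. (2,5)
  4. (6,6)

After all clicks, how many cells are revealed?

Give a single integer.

Click 1 (1,0) count=0: revealed 8 new [(0,0) (0,1) (1,0) (1,1) (2,0) (2,1) (3,0) (3,1)] -> total=8
Click 2 (0,0) count=0: revealed 0 new [(none)] -> total=8
Click 3 (2,5) count=3: revealed 1 new [(2,5)] -> total=9
Click 4 (6,6) count=0: revealed 4 new [(5,5) (5,6) (6,5) (6,6)] -> total=13

Answer: 13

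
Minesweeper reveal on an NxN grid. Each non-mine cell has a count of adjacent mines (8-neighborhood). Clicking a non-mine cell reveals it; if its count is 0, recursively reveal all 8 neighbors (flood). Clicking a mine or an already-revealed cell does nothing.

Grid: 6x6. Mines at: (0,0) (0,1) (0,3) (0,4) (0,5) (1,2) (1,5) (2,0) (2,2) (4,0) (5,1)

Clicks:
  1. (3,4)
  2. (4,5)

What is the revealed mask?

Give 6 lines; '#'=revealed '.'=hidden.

Click 1 (3,4) count=0: revealed 15 new [(2,3) (2,4) (2,5) (3,2) (3,3) (3,4) (3,5) (4,2) (4,3) (4,4) (4,5) (5,2) (5,3) (5,4) (5,5)] -> total=15
Click 2 (4,5) count=0: revealed 0 new [(none)] -> total=15

Answer: ......
......
...###
..####
..####
..####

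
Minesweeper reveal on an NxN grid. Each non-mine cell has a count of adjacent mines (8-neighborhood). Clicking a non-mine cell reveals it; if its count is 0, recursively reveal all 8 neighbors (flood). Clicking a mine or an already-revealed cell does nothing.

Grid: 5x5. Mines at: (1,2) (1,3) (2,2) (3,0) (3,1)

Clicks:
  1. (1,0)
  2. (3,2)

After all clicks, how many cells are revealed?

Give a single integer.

Click 1 (1,0) count=0: revealed 6 new [(0,0) (0,1) (1,0) (1,1) (2,0) (2,1)] -> total=6
Click 2 (3,2) count=2: revealed 1 new [(3,2)] -> total=7

Answer: 7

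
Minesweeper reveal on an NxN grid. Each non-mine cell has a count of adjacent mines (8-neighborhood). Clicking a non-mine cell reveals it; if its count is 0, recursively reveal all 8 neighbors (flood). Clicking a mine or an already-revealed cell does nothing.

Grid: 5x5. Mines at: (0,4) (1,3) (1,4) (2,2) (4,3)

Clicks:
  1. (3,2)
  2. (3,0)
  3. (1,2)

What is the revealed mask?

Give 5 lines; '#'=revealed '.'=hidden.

Answer: ###..
###..
##...
###..
###..

Derivation:
Click 1 (3,2) count=2: revealed 1 new [(3,2)] -> total=1
Click 2 (3,0) count=0: revealed 13 new [(0,0) (0,1) (0,2) (1,0) (1,1) (1,2) (2,0) (2,1) (3,0) (3,1) (4,0) (4,1) (4,2)] -> total=14
Click 3 (1,2) count=2: revealed 0 new [(none)] -> total=14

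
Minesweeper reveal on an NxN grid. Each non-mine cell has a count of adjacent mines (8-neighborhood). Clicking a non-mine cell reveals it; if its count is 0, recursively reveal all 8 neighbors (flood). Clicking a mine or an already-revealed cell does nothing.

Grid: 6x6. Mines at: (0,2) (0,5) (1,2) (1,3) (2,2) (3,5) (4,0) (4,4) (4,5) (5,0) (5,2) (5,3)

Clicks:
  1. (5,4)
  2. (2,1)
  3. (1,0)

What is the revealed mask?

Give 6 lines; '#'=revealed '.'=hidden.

Click 1 (5,4) count=3: revealed 1 new [(5,4)] -> total=1
Click 2 (2,1) count=2: revealed 1 new [(2,1)] -> total=2
Click 3 (1,0) count=0: revealed 7 new [(0,0) (0,1) (1,0) (1,1) (2,0) (3,0) (3,1)] -> total=9

Answer: ##....
##....
##....
##....
......
....#.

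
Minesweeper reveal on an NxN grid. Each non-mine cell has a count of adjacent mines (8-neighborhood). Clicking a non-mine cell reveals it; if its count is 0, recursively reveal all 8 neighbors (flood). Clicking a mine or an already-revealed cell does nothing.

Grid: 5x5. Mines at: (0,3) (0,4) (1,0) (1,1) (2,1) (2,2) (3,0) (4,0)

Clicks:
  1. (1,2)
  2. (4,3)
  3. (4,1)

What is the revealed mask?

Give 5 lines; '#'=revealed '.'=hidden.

Click 1 (1,2) count=4: revealed 1 new [(1,2)] -> total=1
Click 2 (4,3) count=0: revealed 12 new [(1,3) (1,4) (2,3) (2,4) (3,1) (3,2) (3,3) (3,4) (4,1) (4,2) (4,3) (4,4)] -> total=13
Click 3 (4,1) count=2: revealed 0 new [(none)] -> total=13

Answer: .....
..###
...##
.####
.####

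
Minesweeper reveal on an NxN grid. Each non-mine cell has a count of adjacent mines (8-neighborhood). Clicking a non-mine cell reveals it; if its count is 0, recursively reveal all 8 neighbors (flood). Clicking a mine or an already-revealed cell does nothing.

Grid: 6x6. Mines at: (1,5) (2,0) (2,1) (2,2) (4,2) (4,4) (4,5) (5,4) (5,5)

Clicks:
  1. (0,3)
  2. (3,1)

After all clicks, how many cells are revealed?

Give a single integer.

Click 1 (0,3) count=0: revealed 10 new [(0,0) (0,1) (0,2) (0,3) (0,4) (1,0) (1,1) (1,2) (1,3) (1,4)] -> total=10
Click 2 (3,1) count=4: revealed 1 new [(3,1)] -> total=11

Answer: 11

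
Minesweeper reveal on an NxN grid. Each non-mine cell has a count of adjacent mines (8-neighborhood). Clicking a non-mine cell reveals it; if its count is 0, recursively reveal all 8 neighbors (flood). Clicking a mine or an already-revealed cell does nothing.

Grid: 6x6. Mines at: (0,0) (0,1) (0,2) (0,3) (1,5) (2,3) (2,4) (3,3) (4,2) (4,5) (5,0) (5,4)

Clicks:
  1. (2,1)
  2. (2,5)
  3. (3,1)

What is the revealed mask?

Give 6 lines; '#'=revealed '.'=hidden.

Answer: ......
###...
###..#
###...
##....
......

Derivation:
Click 1 (2,1) count=0: revealed 11 new [(1,0) (1,1) (1,2) (2,0) (2,1) (2,2) (3,0) (3,1) (3,2) (4,0) (4,1)] -> total=11
Click 2 (2,5) count=2: revealed 1 new [(2,5)] -> total=12
Click 3 (3,1) count=1: revealed 0 new [(none)] -> total=12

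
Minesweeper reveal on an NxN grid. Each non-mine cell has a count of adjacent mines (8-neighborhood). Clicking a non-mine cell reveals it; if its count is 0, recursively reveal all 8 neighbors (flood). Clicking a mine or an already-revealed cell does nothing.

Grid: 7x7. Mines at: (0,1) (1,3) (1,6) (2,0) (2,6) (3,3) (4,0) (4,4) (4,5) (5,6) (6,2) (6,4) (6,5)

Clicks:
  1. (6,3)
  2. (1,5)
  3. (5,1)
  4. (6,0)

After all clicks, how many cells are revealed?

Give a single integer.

Click 1 (6,3) count=2: revealed 1 new [(6,3)] -> total=1
Click 2 (1,5) count=2: revealed 1 new [(1,5)] -> total=2
Click 3 (5,1) count=2: revealed 1 new [(5,1)] -> total=3
Click 4 (6,0) count=0: revealed 3 new [(5,0) (6,0) (6,1)] -> total=6

Answer: 6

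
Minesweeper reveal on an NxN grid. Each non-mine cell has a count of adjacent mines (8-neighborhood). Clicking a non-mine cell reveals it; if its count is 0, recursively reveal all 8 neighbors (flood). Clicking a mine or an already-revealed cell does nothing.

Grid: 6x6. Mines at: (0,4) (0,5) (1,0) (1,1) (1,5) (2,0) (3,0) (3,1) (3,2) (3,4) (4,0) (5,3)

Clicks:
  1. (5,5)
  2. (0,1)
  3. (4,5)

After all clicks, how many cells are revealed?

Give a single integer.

Click 1 (5,5) count=0: revealed 4 new [(4,4) (4,5) (5,4) (5,5)] -> total=4
Click 2 (0,1) count=2: revealed 1 new [(0,1)] -> total=5
Click 3 (4,5) count=1: revealed 0 new [(none)] -> total=5

Answer: 5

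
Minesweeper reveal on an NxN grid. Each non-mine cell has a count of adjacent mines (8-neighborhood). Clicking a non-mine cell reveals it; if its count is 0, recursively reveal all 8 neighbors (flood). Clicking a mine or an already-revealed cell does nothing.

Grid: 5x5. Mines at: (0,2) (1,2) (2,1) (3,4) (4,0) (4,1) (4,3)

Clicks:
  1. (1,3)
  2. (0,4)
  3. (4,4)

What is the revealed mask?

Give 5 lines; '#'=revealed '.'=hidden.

Answer: ...##
...##
...##
.....
....#

Derivation:
Click 1 (1,3) count=2: revealed 1 new [(1,3)] -> total=1
Click 2 (0,4) count=0: revealed 5 new [(0,3) (0,4) (1,4) (2,3) (2,4)] -> total=6
Click 3 (4,4) count=2: revealed 1 new [(4,4)] -> total=7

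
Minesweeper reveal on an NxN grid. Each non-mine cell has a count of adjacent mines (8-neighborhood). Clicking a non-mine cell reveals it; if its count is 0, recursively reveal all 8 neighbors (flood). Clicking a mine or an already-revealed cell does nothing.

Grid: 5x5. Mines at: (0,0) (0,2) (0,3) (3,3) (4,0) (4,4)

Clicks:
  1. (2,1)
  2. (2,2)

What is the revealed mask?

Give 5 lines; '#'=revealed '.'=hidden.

Answer: .....
###..
###..
###..
.....

Derivation:
Click 1 (2,1) count=0: revealed 9 new [(1,0) (1,1) (1,2) (2,0) (2,1) (2,2) (3,0) (3,1) (3,2)] -> total=9
Click 2 (2,2) count=1: revealed 0 new [(none)] -> total=9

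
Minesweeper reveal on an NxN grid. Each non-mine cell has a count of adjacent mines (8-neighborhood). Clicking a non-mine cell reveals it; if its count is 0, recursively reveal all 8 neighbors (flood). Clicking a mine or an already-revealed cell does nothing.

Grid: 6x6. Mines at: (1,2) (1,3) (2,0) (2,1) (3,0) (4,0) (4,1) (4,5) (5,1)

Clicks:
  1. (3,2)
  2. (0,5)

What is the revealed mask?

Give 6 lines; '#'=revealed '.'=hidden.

Click 1 (3,2) count=2: revealed 1 new [(3,2)] -> total=1
Click 2 (0,5) count=0: revealed 8 new [(0,4) (0,5) (1,4) (1,5) (2,4) (2,5) (3,4) (3,5)] -> total=9

Answer: ....##
....##
....##
..#.##
......
......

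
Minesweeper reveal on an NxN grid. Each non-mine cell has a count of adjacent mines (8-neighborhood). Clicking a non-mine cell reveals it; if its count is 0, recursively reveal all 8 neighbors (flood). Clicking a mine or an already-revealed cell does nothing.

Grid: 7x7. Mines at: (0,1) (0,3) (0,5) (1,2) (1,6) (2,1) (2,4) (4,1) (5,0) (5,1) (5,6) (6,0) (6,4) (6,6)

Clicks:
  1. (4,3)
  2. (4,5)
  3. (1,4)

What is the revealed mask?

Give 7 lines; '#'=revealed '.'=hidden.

Answer: .......
....#..
.......
..####.
..####.
..####.
.......

Derivation:
Click 1 (4,3) count=0: revealed 12 new [(3,2) (3,3) (3,4) (3,5) (4,2) (4,3) (4,4) (4,5) (5,2) (5,3) (5,4) (5,5)] -> total=12
Click 2 (4,5) count=1: revealed 0 new [(none)] -> total=12
Click 3 (1,4) count=3: revealed 1 new [(1,4)] -> total=13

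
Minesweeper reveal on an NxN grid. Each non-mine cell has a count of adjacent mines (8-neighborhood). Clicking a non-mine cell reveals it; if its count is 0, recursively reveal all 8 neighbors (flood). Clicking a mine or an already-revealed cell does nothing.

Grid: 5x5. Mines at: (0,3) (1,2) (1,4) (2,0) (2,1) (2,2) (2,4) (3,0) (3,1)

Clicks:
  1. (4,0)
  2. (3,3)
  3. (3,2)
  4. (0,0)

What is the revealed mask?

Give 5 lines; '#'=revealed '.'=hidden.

Answer: ##...
##...
.....
..##.
#....

Derivation:
Click 1 (4,0) count=2: revealed 1 new [(4,0)] -> total=1
Click 2 (3,3) count=2: revealed 1 new [(3,3)] -> total=2
Click 3 (3,2) count=3: revealed 1 new [(3,2)] -> total=3
Click 4 (0,0) count=0: revealed 4 new [(0,0) (0,1) (1,0) (1,1)] -> total=7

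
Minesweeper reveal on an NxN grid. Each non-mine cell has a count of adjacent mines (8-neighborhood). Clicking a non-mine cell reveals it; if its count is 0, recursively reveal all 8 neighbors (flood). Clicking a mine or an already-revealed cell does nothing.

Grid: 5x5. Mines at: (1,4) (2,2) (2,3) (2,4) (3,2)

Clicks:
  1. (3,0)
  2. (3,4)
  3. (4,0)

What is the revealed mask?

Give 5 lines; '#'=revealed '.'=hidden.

Answer: ####.
####.
##...
##..#
##...

Derivation:
Click 1 (3,0) count=0: revealed 14 new [(0,0) (0,1) (0,2) (0,3) (1,0) (1,1) (1,2) (1,3) (2,0) (2,1) (3,0) (3,1) (4,0) (4,1)] -> total=14
Click 2 (3,4) count=2: revealed 1 new [(3,4)] -> total=15
Click 3 (4,0) count=0: revealed 0 new [(none)] -> total=15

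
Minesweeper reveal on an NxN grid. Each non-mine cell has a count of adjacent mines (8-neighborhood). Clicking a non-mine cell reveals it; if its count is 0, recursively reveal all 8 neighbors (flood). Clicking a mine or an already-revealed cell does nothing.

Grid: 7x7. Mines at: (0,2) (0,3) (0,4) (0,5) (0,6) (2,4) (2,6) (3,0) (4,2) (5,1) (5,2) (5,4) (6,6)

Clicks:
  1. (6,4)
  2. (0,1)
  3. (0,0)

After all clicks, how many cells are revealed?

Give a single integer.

Click 1 (6,4) count=1: revealed 1 new [(6,4)] -> total=1
Click 2 (0,1) count=1: revealed 1 new [(0,1)] -> total=2
Click 3 (0,0) count=0: revealed 5 new [(0,0) (1,0) (1,1) (2,0) (2,1)] -> total=7

Answer: 7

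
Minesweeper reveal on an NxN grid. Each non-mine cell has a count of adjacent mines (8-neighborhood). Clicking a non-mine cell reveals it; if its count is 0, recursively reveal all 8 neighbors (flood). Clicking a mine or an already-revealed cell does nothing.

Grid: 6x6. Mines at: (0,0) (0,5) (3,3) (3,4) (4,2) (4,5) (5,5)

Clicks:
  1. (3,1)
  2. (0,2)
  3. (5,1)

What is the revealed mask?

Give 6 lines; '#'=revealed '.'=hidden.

Click 1 (3,1) count=1: revealed 1 new [(3,1)] -> total=1
Click 2 (0,2) count=0: revealed 20 new [(0,1) (0,2) (0,3) (0,4) (1,0) (1,1) (1,2) (1,3) (1,4) (2,0) (2,1) (2,2) (2,3) (2,4) (3,0) (3,2) (4,0) (4,1) (5,0) (5,1)] -> total=21
Click 3 (5,1) count=1: revealed 0 new [(none)] -> total=21

Answer: .####.
#####.
#####.
###...
##....
##....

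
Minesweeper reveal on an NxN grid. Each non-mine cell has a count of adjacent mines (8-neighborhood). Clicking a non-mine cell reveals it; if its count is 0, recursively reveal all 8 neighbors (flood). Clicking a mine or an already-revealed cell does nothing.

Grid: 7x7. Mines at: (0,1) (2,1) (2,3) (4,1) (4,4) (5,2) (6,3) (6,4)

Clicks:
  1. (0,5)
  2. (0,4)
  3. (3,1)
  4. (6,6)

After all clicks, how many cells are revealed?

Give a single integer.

Click 1 (0,5) count=0: revealed 22 new [(0,2) (0,3) (0,4) (0,5) (0,6) (1,2) (1,3) (1,4) (1,5) (1,6) (2,4) (2,5) (2,6) (3,4) (3,5) (3,6) (4,5) (4,6) (5,5) (5,6) (6,5) (6,6)] -> total=22
Click 2 (0,4) count=0: revealed 0 new [(none)] -> total=22
Click 3 (3,1) count=2: revealed 1 new [(3,1)] -> total=23
Click 4 (6,6) count=0: revealed 0 new [(none)] -> total=23

Answer: 23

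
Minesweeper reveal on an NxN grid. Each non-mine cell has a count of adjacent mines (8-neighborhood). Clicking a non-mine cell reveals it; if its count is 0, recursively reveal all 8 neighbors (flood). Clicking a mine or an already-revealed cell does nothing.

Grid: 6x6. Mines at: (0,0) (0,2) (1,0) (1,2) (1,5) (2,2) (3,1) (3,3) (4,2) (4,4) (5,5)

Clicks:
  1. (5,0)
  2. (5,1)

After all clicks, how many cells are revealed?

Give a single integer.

Answer: 4

Derivation:
Click 1 (5,0) count=0: revealed 4 new [(4,0) (4,1) (5,0) (5,1)] -> total=4
Click 2 (5,1) count=1: revealed 0 new [(none)] -> total=4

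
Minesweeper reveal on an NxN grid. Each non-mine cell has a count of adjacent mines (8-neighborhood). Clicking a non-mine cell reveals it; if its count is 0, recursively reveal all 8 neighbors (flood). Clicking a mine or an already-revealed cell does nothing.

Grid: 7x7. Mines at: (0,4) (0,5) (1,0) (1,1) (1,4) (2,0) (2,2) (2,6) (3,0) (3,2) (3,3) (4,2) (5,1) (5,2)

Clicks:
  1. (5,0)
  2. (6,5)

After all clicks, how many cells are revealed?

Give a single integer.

Answer: 16

Derivation:
Click 1 (5,0) count=1: revealed 1 new [(5,0)] -> total=1
Click 2 (6,5) count=0: revealed 15 new [(3,4) (3,5) (3,6) (4,3) (4,4) (4,5) (4,6) (5,3) (5,4) (5,5) (5,6) (6,3) (6,4) (6,5) (6,6)] -> total=16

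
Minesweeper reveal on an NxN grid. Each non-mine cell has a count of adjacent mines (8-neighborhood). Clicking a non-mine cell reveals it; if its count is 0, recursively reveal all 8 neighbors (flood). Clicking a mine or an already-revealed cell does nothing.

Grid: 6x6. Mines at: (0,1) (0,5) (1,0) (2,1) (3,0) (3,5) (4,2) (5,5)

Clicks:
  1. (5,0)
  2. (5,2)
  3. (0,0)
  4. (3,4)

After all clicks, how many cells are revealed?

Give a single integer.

Answer: 7

Derivation:
Click 1 (5,0) count=0: revealed 4 new [(4,0) (4,1) (5,0) (5,1)] -> total=4
Click 2 (5,2) count=1: revealed 1 new [(5,2)] -> total=5
Click 3 (0,0) count=2: revealed 1 new [(0,0)] -> total=6
Click 4 (3,4) count=1: revealed 1 new [(3,4)] -> total=7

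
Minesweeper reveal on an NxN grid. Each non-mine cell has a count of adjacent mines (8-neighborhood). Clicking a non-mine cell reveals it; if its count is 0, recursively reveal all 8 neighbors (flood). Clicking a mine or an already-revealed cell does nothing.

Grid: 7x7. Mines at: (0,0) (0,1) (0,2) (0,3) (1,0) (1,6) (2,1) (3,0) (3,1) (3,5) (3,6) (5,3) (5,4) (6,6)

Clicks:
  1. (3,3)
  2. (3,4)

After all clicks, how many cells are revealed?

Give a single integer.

Click 1 (3,3) count=0: revealed 12 new [(1,2) (1,3) (1,4) (2,2) (2,3) (2,4) (3,2) (3,3) (3,4) (4,2) (4,3) (4,4)] -> total=12
Click 2 (3,4) count=1: revealed 0 new [(none)] -> total=12

Answer: 12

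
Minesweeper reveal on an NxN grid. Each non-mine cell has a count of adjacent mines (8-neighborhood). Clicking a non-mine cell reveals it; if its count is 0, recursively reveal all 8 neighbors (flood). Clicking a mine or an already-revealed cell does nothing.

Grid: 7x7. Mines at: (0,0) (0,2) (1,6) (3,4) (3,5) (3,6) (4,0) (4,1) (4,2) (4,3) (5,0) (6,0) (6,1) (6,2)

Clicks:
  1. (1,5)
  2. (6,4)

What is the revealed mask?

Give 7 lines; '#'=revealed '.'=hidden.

Click 1 (1,5) count=1: revealed 1 new [(1,5)] -> total=1
Click 2 (6,4) count=0: revealed 11 new [(4,4) (4,5) (4,6) (5,3) (5,4) (5,5) (5,6) (6,3) (6,4) (6,5) (6,6)] -> total=12

Answer: .......
.....#.
.......
.......
....###
...####
...####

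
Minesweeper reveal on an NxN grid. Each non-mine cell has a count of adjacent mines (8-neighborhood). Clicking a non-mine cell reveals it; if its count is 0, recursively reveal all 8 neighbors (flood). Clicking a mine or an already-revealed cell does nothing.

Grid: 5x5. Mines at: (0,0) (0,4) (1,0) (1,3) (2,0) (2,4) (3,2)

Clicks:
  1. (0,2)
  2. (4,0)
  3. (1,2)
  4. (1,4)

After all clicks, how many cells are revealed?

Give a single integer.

Answer: 7

Derivation:
Click 1 (0,2) count=1: revealed 1 new [(0,2)] -> total=1
Click 2 (4,0) count=0: revealed 4 new [(3,0) (3,1) (4,0) (4,1)] -> total=5
Click 3 (1,2) count=1: revealed 1 new [(1,2)] -> total=6
Click 4 (1,4) count=3: revealed 1 new [(1,4)] -> total=7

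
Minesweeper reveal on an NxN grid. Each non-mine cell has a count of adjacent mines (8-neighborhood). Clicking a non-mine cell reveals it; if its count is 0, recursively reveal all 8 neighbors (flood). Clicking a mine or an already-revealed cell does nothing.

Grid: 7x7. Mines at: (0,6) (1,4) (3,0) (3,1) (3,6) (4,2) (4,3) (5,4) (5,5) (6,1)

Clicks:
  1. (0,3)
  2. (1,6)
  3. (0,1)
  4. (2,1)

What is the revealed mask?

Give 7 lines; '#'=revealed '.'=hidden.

Click 1 (0,3) count=1: revealed 1 new [(0,3)] -> total=1
Click 2 (1,6) count=1: revealed 1 new [(1,6)] -> total=2
Click 3 (0,1) count=0: revealed 11 new [(0,0) (0,1) (0,2) (1,0) (1,1) (1,2) (1,3) (2,0) (2,1) (2,2) (2,3)] -> total=13
Click 4 (2,1) count=2: revealed 0 new [(none)] -> total=13

Answer: ####...
####..#
####...
.......
.......
.......
.......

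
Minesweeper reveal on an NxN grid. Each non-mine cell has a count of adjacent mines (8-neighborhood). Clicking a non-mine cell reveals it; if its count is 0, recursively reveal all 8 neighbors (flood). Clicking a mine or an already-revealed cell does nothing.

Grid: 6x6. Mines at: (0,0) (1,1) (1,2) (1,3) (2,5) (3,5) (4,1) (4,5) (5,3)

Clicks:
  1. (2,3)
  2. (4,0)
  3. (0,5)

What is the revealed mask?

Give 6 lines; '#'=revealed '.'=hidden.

Answer: ....##
....##
...#..
......
#.....
......

Derivation:
Click 1 (2,3) count=2: revealed 1 new [(2,3)] -> total=1
Click 2 (4,0) count=1: revealed 1 new [(4,0)] -> total=2
Click 3 (0,5) count=0: revealed 4 new [(0,4) (0,5) (1,4) (1,5)] -> total=6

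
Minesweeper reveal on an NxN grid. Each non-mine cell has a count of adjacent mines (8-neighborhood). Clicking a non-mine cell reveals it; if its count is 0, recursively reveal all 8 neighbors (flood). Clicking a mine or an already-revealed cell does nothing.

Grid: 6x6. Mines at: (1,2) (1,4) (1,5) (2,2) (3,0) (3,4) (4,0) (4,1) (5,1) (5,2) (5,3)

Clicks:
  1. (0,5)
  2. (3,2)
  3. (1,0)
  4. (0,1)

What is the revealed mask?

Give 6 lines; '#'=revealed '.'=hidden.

Click 1 (0,5) count=2: revealed 1 new [(0,5)] -> total=1
Click 2 (3,2) count=2: revealed 1 new [(3,2)] -> total=2
Click 3 (1,0) count=0: revealed 6 new [(0,0) (0,1) (1,0) (1,1) (2,0) (2,1)] -> total=8
Click 4 (0,1) count=1: revealed 0 new [(none)] -> total=8

Answer: ##...#
##....
##....
..#...
......
......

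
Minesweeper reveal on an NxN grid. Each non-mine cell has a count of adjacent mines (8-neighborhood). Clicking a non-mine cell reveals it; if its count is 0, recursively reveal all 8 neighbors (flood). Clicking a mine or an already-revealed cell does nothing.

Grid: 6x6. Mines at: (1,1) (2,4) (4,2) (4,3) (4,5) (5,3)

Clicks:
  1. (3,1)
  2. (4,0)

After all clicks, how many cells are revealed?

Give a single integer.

Answer: 8

Derivation:
Click 1 (3,1) count=1: revealed 1 new [(3,1)] -> total=1
Click 2 (4,0) count=0: revealed 7 new [(2,0) (2,1) (3,0) (4,0) (4,1) (5,0) (5,1)] -> total=8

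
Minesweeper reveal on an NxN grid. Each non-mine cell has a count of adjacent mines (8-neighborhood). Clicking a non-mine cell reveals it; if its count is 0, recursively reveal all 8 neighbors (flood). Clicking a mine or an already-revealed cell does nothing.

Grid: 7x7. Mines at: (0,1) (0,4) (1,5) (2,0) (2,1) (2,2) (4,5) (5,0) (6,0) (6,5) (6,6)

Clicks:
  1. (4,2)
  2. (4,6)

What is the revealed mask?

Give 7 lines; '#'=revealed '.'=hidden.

Answer: .......
.......
.......
.####..
.####.#
.####..
.####..

Derivation:
Click 1 (4,2) count=0: revealed 16 new [(3,1) (3,2) (3,3) (3,4) (4,1) (4,2) (4,3) (4,4) (5,1) (5,2) (5,3) (5,4) (6,1) (6,2) (6,3) (6,4)] -> total=16
Click 2 (4,6) count=1: revealed 1 new [(4,6)] -> total=17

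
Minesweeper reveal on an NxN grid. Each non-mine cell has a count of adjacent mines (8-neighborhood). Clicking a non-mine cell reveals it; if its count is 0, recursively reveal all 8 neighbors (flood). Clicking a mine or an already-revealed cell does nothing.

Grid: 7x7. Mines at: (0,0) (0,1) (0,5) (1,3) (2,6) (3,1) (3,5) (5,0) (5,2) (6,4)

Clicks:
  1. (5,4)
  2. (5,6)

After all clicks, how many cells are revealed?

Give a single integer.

Answer: 7

Derivation:
Click 1 (5,4) count=1: revealed 1 new [(5,4)] -> total=1
Click 2 (5,6) count=0: revealed 6 new [(4,5) (4,6) (5,5) (5,6) (6,5) (6,6)] -> total=7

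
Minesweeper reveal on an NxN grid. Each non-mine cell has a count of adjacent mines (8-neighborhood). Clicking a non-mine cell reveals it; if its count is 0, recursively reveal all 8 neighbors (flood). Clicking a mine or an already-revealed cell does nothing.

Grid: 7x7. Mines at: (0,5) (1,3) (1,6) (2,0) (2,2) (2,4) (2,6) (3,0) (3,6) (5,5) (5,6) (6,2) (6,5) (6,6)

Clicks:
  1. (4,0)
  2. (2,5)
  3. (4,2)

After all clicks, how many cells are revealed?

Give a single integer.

Answer: 14

Derivation:
Click 1 (4,0) count=1: revealed 1 new [(4,0)] -> total=1
Click 2 (2,5) count=4: revealed 1 new [(2,5)] -> total=2
Click 3 (4,2) count=0: revealed 12 new [(3,1) (3,2) (3,3) (3,4) (4,1) (4,2) (4,3) (4,4) (5,1) (5,2) (5,3) (5,4)] -> total=14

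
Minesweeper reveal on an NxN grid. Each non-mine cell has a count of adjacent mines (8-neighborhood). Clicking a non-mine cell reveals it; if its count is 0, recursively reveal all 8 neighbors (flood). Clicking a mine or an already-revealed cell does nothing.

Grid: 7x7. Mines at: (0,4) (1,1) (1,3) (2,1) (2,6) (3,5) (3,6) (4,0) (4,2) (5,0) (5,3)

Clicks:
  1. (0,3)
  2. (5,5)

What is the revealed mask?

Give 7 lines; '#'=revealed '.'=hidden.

Answer: ...#...
.......
.......
.......
....###
....###
....###

Derivation:
Click 1 (0,3) count=2: revealed 1 new [(0,3)] -> total=1
Click 2 (5,5) count=0: revealed 9 new [(4,4) (4,5) (4,6) (5,4) (5,5) (5,6) (6,4) (6,5) (6,6)] -> total=10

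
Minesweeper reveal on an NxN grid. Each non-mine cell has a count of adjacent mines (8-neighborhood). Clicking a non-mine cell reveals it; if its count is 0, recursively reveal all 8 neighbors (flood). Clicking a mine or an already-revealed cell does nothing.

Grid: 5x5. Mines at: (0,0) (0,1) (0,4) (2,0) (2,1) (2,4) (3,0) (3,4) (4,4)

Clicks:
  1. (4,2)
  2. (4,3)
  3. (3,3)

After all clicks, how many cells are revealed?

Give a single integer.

Click 1 (4,2) count=0: revealed 6 new [(3,1) (3,2) (3,3) (4,1) (4,2) (4,3)] -> total=6
Click 2 (4,3) count=2: revealed 0 new [(none)] -> total=6
Click 3 (3,3) count=3: revealed 0 new [(none)] -> total=6

Answer: 6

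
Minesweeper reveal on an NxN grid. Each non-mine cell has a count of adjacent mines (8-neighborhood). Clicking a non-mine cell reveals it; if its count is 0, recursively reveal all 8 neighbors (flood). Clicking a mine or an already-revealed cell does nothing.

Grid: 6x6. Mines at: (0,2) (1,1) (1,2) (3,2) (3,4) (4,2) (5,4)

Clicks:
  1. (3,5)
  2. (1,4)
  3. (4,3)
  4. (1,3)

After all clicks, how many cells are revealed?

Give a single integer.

Answer: 11

Derivation:
Click 1 (3,5) count=1: revealed 1 new [(3,5)] -> total=1
Click 2 (1,4) count=0: revealed 9 new [(0,3) (0,4) (0,5) (1,3) (1,4) (1,5) (2,3) (2,4) (2,5)] -> total=10
Click 3 (4,3) count=4: revealed 1 new [(4,3)] -> total=11
Click 4 (1,3) count=2: revealed 0 new [(none)] -> total=11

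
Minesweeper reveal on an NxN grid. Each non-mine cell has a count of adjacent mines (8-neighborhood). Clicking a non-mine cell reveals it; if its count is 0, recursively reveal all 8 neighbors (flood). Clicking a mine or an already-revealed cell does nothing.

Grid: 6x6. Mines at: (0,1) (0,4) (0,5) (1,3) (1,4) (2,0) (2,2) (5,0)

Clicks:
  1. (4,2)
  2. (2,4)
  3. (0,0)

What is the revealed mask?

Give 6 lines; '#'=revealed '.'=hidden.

Click 1 (4,2) count=0: revealed 18 new [(2,3) (2,4) (2,5) (3,1) (3,2) (3,3) (3,4) (3,5) (4,1) (4,2) (4,3) (4,4) (4,5) (5,1) (5,2) (5,3) (5,4) (5,5)] -> total=18
Click 2 (2,4) count=2: revealed 0 new [(none)] -> total=18
Click 3 (0,0) count=1: revealed 1 new [(0,0)] -> total=19

Answer: #.....
......
...###
.#####
.#####
.#####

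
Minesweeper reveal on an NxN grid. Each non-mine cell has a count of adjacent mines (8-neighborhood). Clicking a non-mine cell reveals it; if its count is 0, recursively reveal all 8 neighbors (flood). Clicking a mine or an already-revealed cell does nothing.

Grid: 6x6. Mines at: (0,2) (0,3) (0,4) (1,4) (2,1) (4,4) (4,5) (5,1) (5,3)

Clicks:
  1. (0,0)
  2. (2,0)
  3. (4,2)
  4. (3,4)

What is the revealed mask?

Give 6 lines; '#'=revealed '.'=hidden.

Answer: ##....
##....
#.....
....#.
..#...
......

Derivation:
Click 1 (0,0) count=0: revealed 4 new [(0,0) (0,1) (1,0) (1,1)] -> total=4
Click 2 (2,0) count=1: revealed 1 new [(2,0)] -> total=5
Click 3 (4,2) count=2: revealed 1 new [(4,2)] -> total=6
Click 4 (3,4) count=2: revealed 1 new [(3,4)] -> total=7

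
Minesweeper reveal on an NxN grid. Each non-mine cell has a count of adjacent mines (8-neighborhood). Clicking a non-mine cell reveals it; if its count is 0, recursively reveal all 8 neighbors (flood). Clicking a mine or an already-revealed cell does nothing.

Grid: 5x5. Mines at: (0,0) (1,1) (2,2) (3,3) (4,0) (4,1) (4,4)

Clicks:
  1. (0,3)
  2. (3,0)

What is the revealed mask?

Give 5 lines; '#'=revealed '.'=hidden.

Answer: ..###
..###
...##
#....
.....

Derivation:
Click 1 (0,3) count=0: revealed 8 new [(0,2) (0,3) (0,4) (1,2) (1,3) (1,4) (2,3) (2,4)] -> total=8
Click 2 (3,0) count=2: revealed 1 new [(3,0)] -> total=9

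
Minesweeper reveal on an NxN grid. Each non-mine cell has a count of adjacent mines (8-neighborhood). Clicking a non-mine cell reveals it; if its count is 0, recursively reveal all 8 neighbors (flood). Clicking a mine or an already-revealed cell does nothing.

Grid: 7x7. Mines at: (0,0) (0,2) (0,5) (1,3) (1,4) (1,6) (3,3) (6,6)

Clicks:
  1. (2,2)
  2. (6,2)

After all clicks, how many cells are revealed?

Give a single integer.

Click 1 (2,2) count=2: revealed 1 new [(2,2)] -> total=1
Click 2 (6,2) count=0: revealed 34 new [(1,0) (1,1) (1,2) (2,0) (2,1) (2,4) (2,5) (2,6) (3,0) (3,1) (3,2) (3,4) (3,5) (3,6) (4,0) (4,1) (4,2) (4,3) (4,4) (4,5) (4,6) (5,0) (5,1) (5,2) (5,3) (5,4) (5,5) (5,6) (6,0) (6,1) (6,2) (6,3) (6,4) (6,5)] -> total=35

Answer: 35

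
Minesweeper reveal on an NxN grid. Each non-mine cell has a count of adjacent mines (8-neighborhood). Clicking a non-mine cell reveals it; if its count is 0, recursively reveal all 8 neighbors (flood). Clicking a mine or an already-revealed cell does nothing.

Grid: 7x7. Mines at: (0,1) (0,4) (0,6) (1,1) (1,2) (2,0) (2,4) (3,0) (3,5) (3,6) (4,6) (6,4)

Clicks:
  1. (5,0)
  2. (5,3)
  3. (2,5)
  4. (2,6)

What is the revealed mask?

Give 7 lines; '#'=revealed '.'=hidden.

Answer: .......
.......
.###.##
.####..
#####..
#####..
####...

Derivation:
Click 1 (5,0) count=0: revealed 21 new [(2,1) (2,2) (2,3) (3,1) (3,2) (3,3) (3,4) (4,0) (4,1) (4,2) (4,3) (4,4) (5,0) (5,1) (5,2) (5,3) (5,4) (6,0) (6,1) (6,2) (6,3)] -> total=21
Click 2 (5,3) count=1: revealed 0 new [(none)] -> total=21
Click 3 (2,5) count=3: revealed 1 new [(2,5)] -> total=22
Click 4 (2,6) count=2: revealed 1 new [(2,6)] -> total=23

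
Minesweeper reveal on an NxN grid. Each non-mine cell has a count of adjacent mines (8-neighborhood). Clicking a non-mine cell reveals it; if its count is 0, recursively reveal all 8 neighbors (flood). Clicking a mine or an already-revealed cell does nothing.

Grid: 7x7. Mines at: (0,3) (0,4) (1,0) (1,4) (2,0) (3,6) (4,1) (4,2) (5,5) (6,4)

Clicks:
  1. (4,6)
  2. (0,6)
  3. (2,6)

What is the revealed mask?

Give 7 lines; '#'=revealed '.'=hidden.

Click 1 (4,6) count=2: revealed 1 new [(4,6)] -> total=1
Click 2 (0,6) count=0: revealed 6 new [(0,5) (0,6) (1,5) (1,6) (2,5) (2,6)] -> total=7
Click 3 (2,6) count=1: revealed 0 new [(none)] -> total=7

Answer: .....##
.....##
.....##
.......
......#
.......
.......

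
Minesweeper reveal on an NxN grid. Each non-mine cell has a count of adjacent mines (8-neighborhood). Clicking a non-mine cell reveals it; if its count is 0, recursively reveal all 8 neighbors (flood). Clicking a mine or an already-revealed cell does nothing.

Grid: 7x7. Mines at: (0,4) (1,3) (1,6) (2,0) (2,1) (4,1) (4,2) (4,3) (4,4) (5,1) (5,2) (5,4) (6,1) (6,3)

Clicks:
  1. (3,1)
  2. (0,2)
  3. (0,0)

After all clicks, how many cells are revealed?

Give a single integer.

Answer: 7

Derivation:
Click 1 (3,1) count=4: revealed 1 new [(3,1)] -> total=1
Click 2 (0,2) count=1: revealed 1 new [(0,2)] -> total=2
Click 3 (0,0) count=0: revealed 5 new [(0,0) (0,1) (1,0) (1,1) (1,2)] -> total=7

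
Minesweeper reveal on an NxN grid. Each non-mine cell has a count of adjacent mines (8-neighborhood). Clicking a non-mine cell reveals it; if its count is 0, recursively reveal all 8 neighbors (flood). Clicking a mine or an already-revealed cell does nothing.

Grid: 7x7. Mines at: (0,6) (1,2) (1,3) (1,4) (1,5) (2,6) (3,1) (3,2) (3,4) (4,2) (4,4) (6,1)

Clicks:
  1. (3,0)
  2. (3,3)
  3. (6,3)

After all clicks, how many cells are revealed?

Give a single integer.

Click 1 (3,0) count=1: revealed 1 new [(3,0)] -> total=1
Click 2 (3,3) count=4: revealed 1 new [(3,3)] -> total=2
Click 3 (6,3) count=0: revealed 14 new [(3,5) (3,6) (4,5) (4,6) (5,2) (5,3) (5,4) (5,5) (5,6) (6,2) (6,3) (6,4) (6,5) (6,6)] -> total=16

Answer: 16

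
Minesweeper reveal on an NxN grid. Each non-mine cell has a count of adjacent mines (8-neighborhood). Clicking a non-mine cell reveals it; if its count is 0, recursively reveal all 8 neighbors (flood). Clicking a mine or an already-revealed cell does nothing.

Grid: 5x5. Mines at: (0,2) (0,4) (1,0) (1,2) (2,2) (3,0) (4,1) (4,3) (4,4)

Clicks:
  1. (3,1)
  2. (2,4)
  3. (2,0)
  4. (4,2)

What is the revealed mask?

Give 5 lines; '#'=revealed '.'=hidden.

Click 1 (3,1) count=3: revealed 1 new [(3,1)] -> total=1
Click 2 (2,4) count=0: revealed 6 new [(1,3) (1,4) (2,3) (2,4) (3,3) (3,4)] -> total=7
Click 3 (2,0) count=2: revealed 1 new [(2,0)] -> total=8
Click 4 (4,2) count=2: revealed 1 new [(4,2)] -> total=9

Answer: .....
...##
#..##
.#.##
..#..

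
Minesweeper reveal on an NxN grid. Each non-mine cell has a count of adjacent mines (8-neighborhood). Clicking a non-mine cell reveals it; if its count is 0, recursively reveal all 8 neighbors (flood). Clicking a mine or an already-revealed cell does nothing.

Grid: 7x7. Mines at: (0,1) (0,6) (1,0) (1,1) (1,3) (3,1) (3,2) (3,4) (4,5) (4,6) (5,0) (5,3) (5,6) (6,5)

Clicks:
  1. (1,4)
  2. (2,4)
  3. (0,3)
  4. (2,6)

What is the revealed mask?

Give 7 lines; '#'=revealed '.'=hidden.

Click 1 (1,4) count=1: revealed 1 new [(1,4)] -> total=1
Click 2 (2,4) count=2: revealed 1 new [(2,4)] -> total=2
Click 3 (0,3) count=1: revealed 1 new [(0,3)] -> total=3
Click 4 (2,6) count=0: revealed 6 new [(1,5) (1,6) (2,5) (2,6) (3,5) (3,6)] -> total=9

Answer: ...#...
....###
....###
.....##
.......
.......
.......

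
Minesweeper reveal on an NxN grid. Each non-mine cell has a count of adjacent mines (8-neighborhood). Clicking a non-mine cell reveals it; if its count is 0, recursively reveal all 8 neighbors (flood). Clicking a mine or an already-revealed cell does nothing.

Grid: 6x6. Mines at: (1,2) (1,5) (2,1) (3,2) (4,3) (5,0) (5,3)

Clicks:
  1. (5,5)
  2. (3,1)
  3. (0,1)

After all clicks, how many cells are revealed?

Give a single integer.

Click 1 (5,5) count=0: revealed 8 new [(2,4) (2,5) (3,4) (3,5) (4,4) (4,5) (5,4) (5,5)] -> total=8
Click 2 (3,1) count=2: revealed 1 new [(3,1)] -> total=9
Click 3 (0,1) count=1: revealed 1 new [(0,1)] -> total=10

Answer: 10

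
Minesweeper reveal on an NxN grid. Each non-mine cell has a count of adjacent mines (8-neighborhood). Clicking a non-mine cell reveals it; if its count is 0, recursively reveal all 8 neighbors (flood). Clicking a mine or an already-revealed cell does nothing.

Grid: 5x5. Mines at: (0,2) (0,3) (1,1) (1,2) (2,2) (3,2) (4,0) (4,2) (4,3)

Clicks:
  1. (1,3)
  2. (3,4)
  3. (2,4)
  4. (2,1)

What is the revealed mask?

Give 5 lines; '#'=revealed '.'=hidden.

Click 1 (1,3) count=4: revealed 1 new [(1,3)] -> total=1
Click 2 (3,4) count=1: revealed 1 new [(3,4)] -> total=2
Click 3 (2,4) count=0: revealed 4 new [(1,4) (2,3) (2,4) (3,3)] -> total=6
Click 4 (2,1) count=4: revealed 1 new [(2,1)] -> total=7

Answer: .....
...##
.#.##
...##
.....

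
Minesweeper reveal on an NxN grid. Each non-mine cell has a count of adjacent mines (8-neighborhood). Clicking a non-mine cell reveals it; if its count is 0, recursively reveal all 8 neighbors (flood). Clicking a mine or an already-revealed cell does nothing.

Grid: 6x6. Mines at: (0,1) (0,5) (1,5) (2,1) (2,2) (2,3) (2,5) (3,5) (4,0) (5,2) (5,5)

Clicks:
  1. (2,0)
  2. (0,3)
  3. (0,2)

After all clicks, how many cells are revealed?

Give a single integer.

Answer: 7

Derivation:
Click 1 (2,0) count=1: revealed 1 new [(2,0)] -> total=1
Click 2 (0,3) count=0: revealed 6 new [(0,2) (0,3) (0,4) (1,2) (1,3) (1,4)] -> total=7
Click 3 (0,2) count=1: revealed 0 new [(none)] -> total=7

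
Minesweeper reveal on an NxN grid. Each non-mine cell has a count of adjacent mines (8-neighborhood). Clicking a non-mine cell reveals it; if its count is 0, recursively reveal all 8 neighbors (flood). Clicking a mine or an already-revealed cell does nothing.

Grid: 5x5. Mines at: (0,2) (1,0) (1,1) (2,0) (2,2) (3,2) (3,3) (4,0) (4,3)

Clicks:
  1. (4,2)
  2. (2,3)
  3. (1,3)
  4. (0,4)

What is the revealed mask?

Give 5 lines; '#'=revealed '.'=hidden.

Click 1 (4,2) count=3: revealed 1 new [(4,2)] -> total=1
Click 2 (2,3) count=3: revealed 1 new [(2,3)] -> total=2
Click 3 (1,3) count=2: revealed 1 new [(1,3)] -> total=3
Click 4 (0,4) count=0: revealed 4 new [(0,3) (0,4) (1,4) (2,4)] -> total=7

Answer: ...##
...##
...##
.....
..#..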